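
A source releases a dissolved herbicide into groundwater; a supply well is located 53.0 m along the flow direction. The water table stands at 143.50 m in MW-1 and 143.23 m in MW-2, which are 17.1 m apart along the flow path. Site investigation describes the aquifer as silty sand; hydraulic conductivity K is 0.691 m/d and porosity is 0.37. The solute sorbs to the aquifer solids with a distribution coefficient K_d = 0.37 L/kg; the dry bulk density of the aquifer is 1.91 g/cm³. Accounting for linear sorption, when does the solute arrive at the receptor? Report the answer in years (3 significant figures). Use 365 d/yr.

14.3 years

Hydraulic gradient i = (143.50 − 143.23) / 17.1 = 0.27 / 17.1 = 0.01579
Darcy flux q = K·i = 0.691 × 0.01579 = 0.01091 m/d
Seepage velocity v = q / n = 0.01091 / 0.37 = 0.02949 m/d
Retardation R = 1 + ρ_b·K_d/n = 1 + 1.91×0.37/0.37 = 2.910
Contaminant velocity v_c = v/R = 0.02949/2.910 = 0.01013 m/d
t = L/v_c = 53.0/0.01013 = 5230 d
   = 5230/365 = 14.3 yr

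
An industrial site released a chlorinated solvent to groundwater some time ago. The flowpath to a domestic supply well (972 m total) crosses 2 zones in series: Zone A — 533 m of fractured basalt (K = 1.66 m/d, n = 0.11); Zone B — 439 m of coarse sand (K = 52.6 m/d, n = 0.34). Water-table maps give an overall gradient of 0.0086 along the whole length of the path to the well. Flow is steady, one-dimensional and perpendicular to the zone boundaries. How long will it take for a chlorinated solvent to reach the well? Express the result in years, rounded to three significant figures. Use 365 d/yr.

22.4 years

Steady 1-D flow in series ⇒ the Darcy flux q is identical in every zone and the zone head losses add (resistances L/K in series).
Σ(L/K) = 533/1.66 + 439/52.6 = 321.1 + 8.346 = 329.4 d
K_eq = L_total / Σ(L/K) = 972 / 329.4 = 2.951 m/d
q = K_eq · i = 2.951 × 0.0086 = 0.02537 m/d (same in every zone)
Zone A: v = q/n = 0.02537/0.11 = 0.2307 m/d → t_A = 533/0.2307 = 2311 d
Zone B: v = q/n = 0.02537/0.34 = 0.07463 m/d → t_B = 439/0.07463 = 5882 d
Total t = 2311 + 5882 = 8193 d
   = 8193 / 365 = 22.4 yr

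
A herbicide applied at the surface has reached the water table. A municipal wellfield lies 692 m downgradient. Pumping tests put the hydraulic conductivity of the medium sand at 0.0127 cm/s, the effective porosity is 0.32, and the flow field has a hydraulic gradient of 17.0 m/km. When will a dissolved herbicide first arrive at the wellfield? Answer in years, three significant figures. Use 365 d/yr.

K = 0.0127 cm/s × 864 = 10.97 m/d
q = Ki = 10.97 × 0.017 = 0.1865 m/d
v_s = q/n_e = 0.1865/0.32 = 0.5829 m/d
t = L / v = 692 / 0.5829 = 1187 d
   = 1187 / 365 = 3.25 yr

3.25 years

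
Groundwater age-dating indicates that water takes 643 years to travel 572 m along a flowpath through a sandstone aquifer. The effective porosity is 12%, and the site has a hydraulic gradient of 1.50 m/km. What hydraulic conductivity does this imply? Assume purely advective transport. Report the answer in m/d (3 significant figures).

t = 643 years = 234700 d
v = L / t = 572 / 234700 = 0.002437 m/d
K = v · n / i = 0.002437 × 0.12 / 0.0015 = 0.195 m/d

0.195 m/d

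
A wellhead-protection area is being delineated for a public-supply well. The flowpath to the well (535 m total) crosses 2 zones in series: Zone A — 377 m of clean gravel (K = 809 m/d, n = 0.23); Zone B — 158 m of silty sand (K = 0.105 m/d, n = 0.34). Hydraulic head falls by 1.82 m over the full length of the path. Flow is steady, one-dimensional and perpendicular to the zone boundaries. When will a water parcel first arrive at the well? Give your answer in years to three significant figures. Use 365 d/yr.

Steady 1-D flow in series ⇒ the Darcy flux q is identical in every zone and the zone head losses add (resistances L/K in series).
Σ(L/K) = 377/809 + 158/0.105 = 0.4660 + 1505 = 1505 d
q = ΔH / Σ(L/K) = 1.82 / 1505 = 0.001209 m/d (same in every zone)
Zone A: v = q/n = 0.001209/0.23 = 0.005257 m/d → t_A = 377/0.005257 = 71710 d
Zone B: v = q/n = 0.001209/0.34 = 0.003556 m/d → t_B = 158/0.003556 = 44430 d
Total t = 71710 + 44430 = 116100 d
   = 116100 / 365 = 318 yr

318 years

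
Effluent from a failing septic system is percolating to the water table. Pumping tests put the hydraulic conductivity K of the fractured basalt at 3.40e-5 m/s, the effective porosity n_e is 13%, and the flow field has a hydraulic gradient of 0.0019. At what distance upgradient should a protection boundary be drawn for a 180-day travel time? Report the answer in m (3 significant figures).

7.73 m

K = 3.40e-5 m/s × 86400 s/d = 2.938 m/d
q = Ki = 2.938 × 0.0019 = 0.005581 m/d
v = Ki/n = 2.938·0.0019/0.13 = 0.04293 m/d
L = v × T = 0.04293 × 180 = 7.728 m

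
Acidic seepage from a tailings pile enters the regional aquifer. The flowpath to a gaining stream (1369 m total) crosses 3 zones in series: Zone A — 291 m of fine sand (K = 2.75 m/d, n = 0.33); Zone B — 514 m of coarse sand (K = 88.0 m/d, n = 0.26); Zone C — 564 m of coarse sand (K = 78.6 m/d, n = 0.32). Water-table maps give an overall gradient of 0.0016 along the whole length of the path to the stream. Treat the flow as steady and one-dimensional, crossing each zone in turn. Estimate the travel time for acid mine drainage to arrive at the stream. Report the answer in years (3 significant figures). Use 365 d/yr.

For zones in series the flux q is common to all zones; the equivalent conductivity is the harmonic (thickness-weighted) mean, K_eq = L_total / Σ(L_j/K_j).
Σ(L/K) = 291/2.75 + 514/88.0 + 564/78.6 = 105.8 + 5.841 + 7.176 = 118.8 d
K_eq = L_total / Σ(L/K) = 1369 / 118.8 = 11.52 m/d
q = K_eq · i = 11.52 × 0.0016 = 0.01843 m/d (same in every zone)
Zone A: v = q/n = 0.01843/0.33 = 0.05586 m/d → t_A = 291/0.05586 = 5210 d
Zone B: v = q/n = 0.01843/0.26 = 0.07089 m/d → t_B = 514/0.07089 = 7250 d
Zone C: v = q/n = 0.01843/0.32 = 0.05760 m/d → t_C = 564/0.05760 = 9791 d
Total t = 5210 + 7250 + 9791 = 22250 d
   = 22250 / 365 = 61.0 yr

61.0 years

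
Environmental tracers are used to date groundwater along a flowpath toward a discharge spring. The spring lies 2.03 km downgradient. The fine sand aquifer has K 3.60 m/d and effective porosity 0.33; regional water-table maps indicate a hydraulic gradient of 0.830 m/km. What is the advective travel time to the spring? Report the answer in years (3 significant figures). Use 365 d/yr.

Specific discharge q = 3.60 × 8.3e-4 = 0.002988 m/d
Average linear velocity = 0.002988 / 0.33 = 0.009055 m/d
L = 2.03 km = 2030 m
t = L / v = 2030 / 0.009055 = 224200 d
   = 224200 / 365 = 614 yr

614 years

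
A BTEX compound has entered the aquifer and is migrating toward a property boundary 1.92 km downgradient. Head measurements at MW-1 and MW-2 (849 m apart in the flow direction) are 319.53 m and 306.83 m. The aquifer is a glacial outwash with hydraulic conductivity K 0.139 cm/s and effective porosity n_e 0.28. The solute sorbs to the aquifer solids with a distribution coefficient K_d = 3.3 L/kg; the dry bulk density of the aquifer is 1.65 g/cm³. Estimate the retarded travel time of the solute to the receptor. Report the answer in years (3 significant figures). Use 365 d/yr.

16.8 years

Hydraulic gradient i = (319.53 − 306.83) / 849 = 12.70 / 849 = 0.01496
K = 0.139 cm/s × 864 = 120.1 m/d
Specific discharge q = 120.1 × 0.01496 = 1.796 m/d
Seepage velocity v = q / n = 1.796 / 0.28 = 6.416 m/d
Retardation R = 1 + ρ_b·K_d/n = 1 + 1.65×3.3/0.28 = 20.45
Contaminant velocity v_c = v/R = 6.416/20.45 = 0.3138 m/d
L = 1.92 km = 1920 m
t = L/v_c = 1920/0.3138 = 6119 d
   = 6119/365 = 16.8 yr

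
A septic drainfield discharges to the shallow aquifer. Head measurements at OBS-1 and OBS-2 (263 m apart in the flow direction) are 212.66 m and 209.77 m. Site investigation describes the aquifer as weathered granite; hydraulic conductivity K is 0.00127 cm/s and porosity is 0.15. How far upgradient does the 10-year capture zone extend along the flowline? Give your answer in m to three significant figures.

Hydraulic gradient i = (212.66 − 209.77) / 263 = 2.89 / 263 = 0.01099
K = 0.00127 cm/s × 864 = 1.097 m/d
q = Ki = 1.097 × 0.01099 = 0.01206 m/d
v_s = q/n_e = 0.01206/0.15 = 0.08038 m/d
T = 10 yr × 365 = 3650 d
L = v × T = 0.08038 × 3650 = 293.4 m

293 m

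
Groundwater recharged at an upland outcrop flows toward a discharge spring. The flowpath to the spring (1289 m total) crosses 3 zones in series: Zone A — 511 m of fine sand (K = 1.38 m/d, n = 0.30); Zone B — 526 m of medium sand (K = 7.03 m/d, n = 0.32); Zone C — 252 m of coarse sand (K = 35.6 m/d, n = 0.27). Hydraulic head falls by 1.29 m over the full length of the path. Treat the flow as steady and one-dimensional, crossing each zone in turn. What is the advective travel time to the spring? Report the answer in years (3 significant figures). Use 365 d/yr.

Steady 1-D flow in series ⇒ the Darcy flux q is identical in every zone and the zone head losses add (resistances L/K in series).
Σ(L/K) = 511/1.38 + 526/7.03 + 252/35.6 = 370.3 + 74.82 + 7.079 = 452.2 d
q = ΔH / Σ(L/K) = 1.29 / 452.2 = 0.002853 m/d (same in every zone)
Zone A: v = q/n = 0.002853/0.30 = 0.009509 m/d → t_A = 511/0.009509 = 53740 d
Zone B: v = q/n = 0.002853/0.32 = 0.008915 m/d → t_B = 526/0.008915 = 59000 d
Zone C: v = q/n = 0.002853/0.27 = 0.01057 m/d → t_C = 252/0.01057 = 23850 d
Total t = 53740 + 59000 + 23850 = 136600 d
   = 136600 / 365 = 374 yr

374 years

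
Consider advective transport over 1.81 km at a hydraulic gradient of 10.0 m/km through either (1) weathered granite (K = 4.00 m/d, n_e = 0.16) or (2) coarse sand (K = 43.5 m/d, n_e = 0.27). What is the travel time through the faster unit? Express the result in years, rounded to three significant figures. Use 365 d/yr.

Unit 1 (weathered granite): v = 4.00×0.010/0.16 = 0.2500 m/d, t = 1810/0.2500 = 7240 d
Unit 2 (coarse sand): v = 43.5×0.010/0.27 = 1.611 m/d, t = 1810/1.611 = 1123 d
Faster: 1123 d / 365 = 3.08 yr

3.08 years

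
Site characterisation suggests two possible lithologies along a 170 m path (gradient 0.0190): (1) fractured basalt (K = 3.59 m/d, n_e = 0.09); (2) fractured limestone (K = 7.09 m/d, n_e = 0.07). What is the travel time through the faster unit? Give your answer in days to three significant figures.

Unit 1 (fractured basalt): v = 3.59×0.019/0.09 = 0.7579 m/d, t = 170/0.7579 = 224.3 d
Unit 2 (fractured limestone): v = 7.09×0.019/0.07 = 1.924 m/d, t = 170/1.924 = 88.34 d
Faster unit: t = 88.3 d

88.3 days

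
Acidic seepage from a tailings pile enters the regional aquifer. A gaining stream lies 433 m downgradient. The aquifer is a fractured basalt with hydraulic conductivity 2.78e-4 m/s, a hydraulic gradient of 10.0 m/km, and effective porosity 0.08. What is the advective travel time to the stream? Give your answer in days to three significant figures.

144 days

K = 2.78e-4 m/s × 86400 s/d = 24.02 m/d
Specific discharge q = 24.02 × 0.010 = 0.2402 m/d
v_s = q/n_e = 0.2402/0.08 = 3.002 m/d
t = L / v = 433 / 3.002 = 144.2 d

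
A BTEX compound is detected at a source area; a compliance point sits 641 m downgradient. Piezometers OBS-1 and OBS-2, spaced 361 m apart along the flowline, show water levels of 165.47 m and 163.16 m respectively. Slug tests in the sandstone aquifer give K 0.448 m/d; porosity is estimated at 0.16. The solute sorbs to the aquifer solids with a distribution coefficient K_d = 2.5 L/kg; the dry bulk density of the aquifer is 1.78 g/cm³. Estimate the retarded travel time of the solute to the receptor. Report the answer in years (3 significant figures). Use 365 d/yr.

Hydraulic gradient i = (165.47 − 163.16) / 361 = 2.31 / 361 = 0.006399
q = Ki = 0.448 × 0.006399 = 0.002867 m/d
v = Ki/n = 0.448·0.006399/0.16 = 0.01792 m/d
Retardation R = 1 + ρ_b·K_d/n = 1 + 1.78×2.5/0.16 = 28.81
Contaminant velocity v_c = v/R = 0.01792/28.81 = 6.218e-4 m/d
t = L/v_c = 641/6.218e-4 = 1.031e6 d
   = 1.031e6/365 = 2820 yr

2820 years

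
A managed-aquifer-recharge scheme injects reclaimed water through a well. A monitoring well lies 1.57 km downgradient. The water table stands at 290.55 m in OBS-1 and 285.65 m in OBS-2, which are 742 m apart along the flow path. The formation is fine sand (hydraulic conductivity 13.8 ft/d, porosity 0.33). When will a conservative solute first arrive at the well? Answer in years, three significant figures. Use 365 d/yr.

51.1 years

Hydraulic gradient i = (290.55 − 285.65) / 742 = 4.90 / 742 = 0.006604
K = 13.8 ft/d × 0.3048 = 4.206 m/d
q = Ki = 4.206 × 0.006604 = 0.02778 m/d
Seepage velocity v = q / n = 0.02778 / 0.33 = 0.08417 m/d
L = 1.57 km = 1570 m
t = L / v = 1570 / 0.08417 = 18650 d
   = 18650 / 365 = 51.1 yr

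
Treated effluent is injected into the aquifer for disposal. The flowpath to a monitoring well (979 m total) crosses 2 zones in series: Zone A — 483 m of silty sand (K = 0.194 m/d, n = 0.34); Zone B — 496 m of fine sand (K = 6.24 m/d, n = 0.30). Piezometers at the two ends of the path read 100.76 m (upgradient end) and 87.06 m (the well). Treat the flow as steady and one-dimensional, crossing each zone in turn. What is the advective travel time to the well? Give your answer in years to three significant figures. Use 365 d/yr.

Total head drop ΔH = 100.76 − 87.06 = 13.70 m
Continuity: the same q passes through each zone, so ΔH = q·Σ(L_j/K_j) — the zones act as resistances in series.
Σ(L/K) = 483/0.194 + 496/6.24 = 2490 + 79.49 = 2569 d
q = ΔH / Σ(L/K) = 13.70 / 2569 = 0.005332 m/d (same in every zone)
Zone A: v = q/n = 0.005332/0.34 = 0.01568 m/d → t_A = 483/0.01568 = 30800 d
Zone B: v = q/n = 0.005332/0.30 = 0.01777 m/d → t_B = 496/0.01777 = 27900 d
Total t = 30800 + 27900 = 58700 d
   = 58700 / 365 = 161 yr

161 years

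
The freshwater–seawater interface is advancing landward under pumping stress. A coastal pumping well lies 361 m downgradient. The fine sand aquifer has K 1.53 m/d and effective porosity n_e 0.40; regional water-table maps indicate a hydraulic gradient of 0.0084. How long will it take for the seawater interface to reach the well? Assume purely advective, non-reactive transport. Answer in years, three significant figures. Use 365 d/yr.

q = Ki = 1.53 × 0.0084 = 0.01285 m/d
Seepage velocity v = q / n = 0.01285 / 0.40 = 0.03213 m/d
t = L / v = 361 / 0.03213 = 11240 d
   = 11240 / 365 = 30.8 yr

30.8 years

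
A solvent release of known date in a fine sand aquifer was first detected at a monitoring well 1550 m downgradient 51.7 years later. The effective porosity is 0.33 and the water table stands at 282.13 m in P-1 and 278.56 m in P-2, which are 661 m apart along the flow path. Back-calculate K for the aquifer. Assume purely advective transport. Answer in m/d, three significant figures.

Hydraulic gradient i = (282.13 − 278.56) / 661 = 3.57 / 661 = 0.005401
t = 51.7 years = 18870 d
v = L / t = 1550 / 18870 = 0.08214 m/d
K = v · n / i = 0.08214 × 0.33 / 0.005401 = 5.02 m/d

5.02 m/d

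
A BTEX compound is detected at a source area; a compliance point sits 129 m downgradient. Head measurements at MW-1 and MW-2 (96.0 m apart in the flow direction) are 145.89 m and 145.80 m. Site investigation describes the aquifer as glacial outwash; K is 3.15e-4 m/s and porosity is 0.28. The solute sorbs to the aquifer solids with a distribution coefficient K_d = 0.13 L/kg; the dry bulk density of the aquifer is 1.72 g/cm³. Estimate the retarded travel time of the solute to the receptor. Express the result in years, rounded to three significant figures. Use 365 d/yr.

6.98 years

Hydraulic gradient i = (145.89 − 145.80) / 96.0 = 0.09 / 96.0 = 9.375e-4
K = 3.15e-4 m/s × 86400 s/d = 27.22 m/d
Specific discharge q = 27.22 × 9.375e-4 = 0.02552 m/d
v = Ki/n = 27.22·9.375e-4/0.28 = 0.09112 m/d
Retardation R = 1 + ρ_b·K_d/n = 1 + 1.72×0.13/0.28 = 1.799
Contaminant velocity v_c = v/R = 0.09112/1.799 = 0.05067 m/d
t = L/v_c = 129/0.05067 = 2546 d
   = 2546/365 = 6.98 yr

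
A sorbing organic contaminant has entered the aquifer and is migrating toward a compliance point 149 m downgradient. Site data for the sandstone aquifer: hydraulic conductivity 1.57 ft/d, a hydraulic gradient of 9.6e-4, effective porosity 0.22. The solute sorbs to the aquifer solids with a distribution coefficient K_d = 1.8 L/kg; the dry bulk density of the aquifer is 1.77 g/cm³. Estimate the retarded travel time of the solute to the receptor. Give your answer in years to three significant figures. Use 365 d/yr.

3030 years

K = 1.57 ft/d × 0.3048 = 0.4785 m/d
q = Ki = 0.4785 × 9.6e-4 = 4.594e-4 m/d
v = Ki/n = 0.4785·9.6e-4/0.22 = 0.002088 m/d
Retardation R = 1 + ρ_b·K_d/n = 1 + 1.77×1.8/0.22 = 15.48
Contaminant velocity v_c = v/R = 0.002088/15.48 = 1.349e-4 m/d
t = L/v_c = 149/1.349e-4 = 1.105e6 d
   = 1.105e6/365 = 3030 yr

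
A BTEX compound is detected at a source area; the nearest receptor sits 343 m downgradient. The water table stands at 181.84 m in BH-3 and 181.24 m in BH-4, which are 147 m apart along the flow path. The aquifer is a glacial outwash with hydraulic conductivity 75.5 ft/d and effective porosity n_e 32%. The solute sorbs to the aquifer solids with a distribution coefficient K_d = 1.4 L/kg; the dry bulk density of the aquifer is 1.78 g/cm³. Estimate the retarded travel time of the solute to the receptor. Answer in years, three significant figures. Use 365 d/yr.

28.1 years

Hydraulic gradient i = (181.84 − 181.24) / 147 = 0.60 / 147 = 0.004082
K = 75.5 ft/d × 0.3048 = 23.01 m/d
Darcy flux q = K·i = 23.01 × 0.004082 = 0.09393 m/d
Seepage velocity v = q / n = 0.09393 / 0.32 = 0.2935 m/d
Retardation R = 1 + ρ_b·K_d/n = 1 + 1.78×1.4/0.32 = 8.788
Contaminant velocity v_c = v/R = 0.2935/8.788 = 0.03340 m/d
t = L/v_c = 343/0.03340 = 10270 d
   = 10270/365 = 28.1 yr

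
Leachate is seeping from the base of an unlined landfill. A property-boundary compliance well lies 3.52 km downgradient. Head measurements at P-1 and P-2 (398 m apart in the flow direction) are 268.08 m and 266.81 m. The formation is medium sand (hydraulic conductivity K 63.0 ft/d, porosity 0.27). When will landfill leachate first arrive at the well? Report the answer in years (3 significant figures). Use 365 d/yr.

42.5 years

Hydraulic gradient i = (268.08 − 266.81) / 398 = 1.27 / 398 = 0.003191
K = 63.0 ft/d × 0.3048 = 19.20 m/d
Specific discharge q = 19.20 × 0.003191 = 0.06127 m/d
v = Ki/n = 19.20·0.003191/0.27 = 0.2269 m/d
L = 3.52 km = 3520 m
t = L / v = 3520 / 0.2269 = 15510 d
   = 15510 / 365 = 42.5 yr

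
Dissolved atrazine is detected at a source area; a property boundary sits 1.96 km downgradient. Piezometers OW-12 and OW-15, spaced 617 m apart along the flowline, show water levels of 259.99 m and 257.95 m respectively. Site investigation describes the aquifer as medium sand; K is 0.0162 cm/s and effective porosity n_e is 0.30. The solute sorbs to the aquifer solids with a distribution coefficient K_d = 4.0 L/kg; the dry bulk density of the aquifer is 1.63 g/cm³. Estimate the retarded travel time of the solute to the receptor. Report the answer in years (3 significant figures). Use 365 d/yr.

Hydraulic gradient i = (259.99 − 257.95) / 617 = 2.04 / 617 = 0.003306
K = 0.0162 cm/s × 864 = 14.00 m/d
Darcy flux q = K·i = 14.00 × 0.003306 = 0.04628 m/d
v_s = q/n_e = 0.04628/0.30 = 0.1543 m/d
Retardation R = 1 + ρ_b·K_d/n = 1 + 1.63×4.0/0.30 = 22.73
Contaminant velocity v_c = v/R = 0.1543/22.73 = 0.006786 m/d
L = 1.96 km = 1960 m
t = L/v_c = 1960/0.006786 = 288800 d
   = 288800/365 = 791 yr

791 years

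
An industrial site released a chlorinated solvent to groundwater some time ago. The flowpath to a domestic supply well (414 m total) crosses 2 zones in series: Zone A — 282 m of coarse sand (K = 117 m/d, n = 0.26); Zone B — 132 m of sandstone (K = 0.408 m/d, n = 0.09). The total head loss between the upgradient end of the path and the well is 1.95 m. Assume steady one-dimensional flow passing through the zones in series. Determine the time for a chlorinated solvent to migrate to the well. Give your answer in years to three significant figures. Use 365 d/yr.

Steady 1-D flow in series ⇒ the Darcy flux q is identical in every zone and the zone head losses add (resistances L/K in series).
Σ(L/K) = 282/117 + 132/0.408 = 2.410 + 323.5 = 325.9 d
q = ΔH / Σ(L/K) = 1.95 / 325.9 = 0.005983 m/d (same in every zone)
Zone A: v = q/n = 0.005983/0.26 = 0.02301 m/d → t_A = 282/0.02301 = 12260 d
Zone B: v = q/n = 0.005983/0.09 = 0.06647 m/d → t_B = 132/0.06647 = 1986 d
Total t = 12260 + 1986 = 14240 d
   = 14240 / 365 = 39.0 yr

39.0 years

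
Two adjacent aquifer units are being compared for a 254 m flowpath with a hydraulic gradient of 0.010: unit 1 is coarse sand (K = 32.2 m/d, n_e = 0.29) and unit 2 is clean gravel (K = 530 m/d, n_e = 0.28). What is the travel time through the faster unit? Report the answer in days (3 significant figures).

Unit 1 (coarse sand): v = 32.2×0.010/0.29 = 1.110 m/d, t = 254/1.110 = 228.8 d
Unit 2 (clean gravel): v = 530×0.010/0.28 = 18.93 m/d, t = 254/18.93 = 13.42 d
Faster unit: t = 13.4 d

13.4 days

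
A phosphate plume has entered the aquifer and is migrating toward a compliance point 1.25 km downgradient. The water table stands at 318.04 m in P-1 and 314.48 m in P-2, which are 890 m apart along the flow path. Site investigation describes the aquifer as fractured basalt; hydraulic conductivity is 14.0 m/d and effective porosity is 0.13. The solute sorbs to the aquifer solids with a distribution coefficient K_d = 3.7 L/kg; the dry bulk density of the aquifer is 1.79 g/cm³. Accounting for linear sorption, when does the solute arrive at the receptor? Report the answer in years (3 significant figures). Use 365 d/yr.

413 years

Hydraulic gradient i = (318.04 − 314.48) / 890 = 3.56 / 890 = 0.004000
Specific discharge q = 14.0 × 0.004000 = 0.05600 m/d
Seepage velocity v = q / n = 0.05600 / 0.13 = 0.4308 m/d
Retardation R = 1 + ρ_b·K_d/n = 1 + 1.79×3.7/0.13 = 51.95
Contaminant velocity v_c = v/R = 0.4308/51.95 = 0.008293 m/d
L = 1.25 km = 1250 m
t = L/v_c = 1250/0.008293 = 150700 d
   = 150700/365 = 413 yr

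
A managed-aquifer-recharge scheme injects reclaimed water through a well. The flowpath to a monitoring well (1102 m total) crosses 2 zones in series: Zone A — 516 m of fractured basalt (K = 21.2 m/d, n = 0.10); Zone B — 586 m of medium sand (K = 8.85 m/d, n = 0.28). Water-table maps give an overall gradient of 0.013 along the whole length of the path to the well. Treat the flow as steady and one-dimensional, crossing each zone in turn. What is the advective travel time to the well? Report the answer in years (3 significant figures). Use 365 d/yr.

3.74 years

For zones in series the flux q is common to all zones; the equivalent conductivity is the harmonic (thickness-weighted) mean, K_eq = L_total / Σ(L_j/K_j).
Σ(L/K) = 516/21.2 + 586/8.85 = 24.34 + 66.21 = 90.55 d
K_eq = L_total / Σ(L/K) = 1102 / 90.55 = 12.17 m/d
q = K_eq · i = 12.17 × 0.013 = 0.1582 m/d (same in every zone)
Zone A: v = q/n = 0.1582/0.10 = 1.582 m/d → t_A = 516/1.582 = 326.2 d
Zone B: v = q/n = 0.1582/0.28 = 0.5650 m/d → t_B = 586/0.5650 = 1037 d
Total t = 326.2 + 1037 = 1363 d
   = 1363 / 365 = 3.74 yr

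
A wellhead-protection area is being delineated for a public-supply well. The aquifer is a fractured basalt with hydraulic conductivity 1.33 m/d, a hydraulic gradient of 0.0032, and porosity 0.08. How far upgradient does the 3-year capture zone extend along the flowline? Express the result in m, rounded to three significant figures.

58.3 m

Darcy flux q = K·i = 1.33 × 0.0032 = 0.004256 m/d
Average linear velocity = 0.004256 / 0.08 = 0.05320 m/d
T = 3 yr × 365 = 1095 d
L = v × T = 0.05320 × 1095 = 58.25 m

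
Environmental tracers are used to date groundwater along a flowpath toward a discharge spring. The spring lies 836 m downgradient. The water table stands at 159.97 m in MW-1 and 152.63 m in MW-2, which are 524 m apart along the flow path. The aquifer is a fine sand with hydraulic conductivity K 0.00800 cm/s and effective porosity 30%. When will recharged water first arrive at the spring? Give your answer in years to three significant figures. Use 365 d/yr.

7.10 years

Hydraulic gradient i = (159.97 − 152.63) / 524 = 7.34 / 524 = 0.01401
K = 0.00800 cm/s × 864 = 6.912 m/d
Specific discharge q = 6.912 × 0.01401 = 0.09682 m/d
v_s = q/n_e = 0.09682/0.30 = 0.3227 m/d
t = L / v = 836 / 0.3227 = 2590 d
   = 2590 / 365 = 7.10 yr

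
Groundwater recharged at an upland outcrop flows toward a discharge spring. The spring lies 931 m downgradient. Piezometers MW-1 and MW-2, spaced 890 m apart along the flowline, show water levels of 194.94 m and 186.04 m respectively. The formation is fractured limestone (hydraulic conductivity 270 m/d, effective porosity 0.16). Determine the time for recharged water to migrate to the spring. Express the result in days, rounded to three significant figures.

Hydraulic gradient i = (194.94 − 186.04) / 890 = 8.90 / 890 = 0.01000
Specific discharge q = 270 × 0.01000 = 2.700 m/d
Average linear velocity = 2.700 / 0.16 = 16.88 m/d
t = L / v = 931 / 16.88 = 55.17 d

55.2 days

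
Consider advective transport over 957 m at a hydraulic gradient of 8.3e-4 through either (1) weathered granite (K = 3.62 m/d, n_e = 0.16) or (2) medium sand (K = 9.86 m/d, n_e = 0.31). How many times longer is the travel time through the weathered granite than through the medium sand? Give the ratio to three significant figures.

Unit 1 (weathered granite): v = 3.62×8.3e-4/0.16 = 0.01878 m/d, t = 957/0.01878 = 50960 d
Unit 2 (medium sand): v = 9.86×8.3e-4/0.31 = 0.02640 m/d, t = 957/0.02640 = 36250 d
t(weathered granite) / t(medium sand) = 50960/36250 = 1.41

1.41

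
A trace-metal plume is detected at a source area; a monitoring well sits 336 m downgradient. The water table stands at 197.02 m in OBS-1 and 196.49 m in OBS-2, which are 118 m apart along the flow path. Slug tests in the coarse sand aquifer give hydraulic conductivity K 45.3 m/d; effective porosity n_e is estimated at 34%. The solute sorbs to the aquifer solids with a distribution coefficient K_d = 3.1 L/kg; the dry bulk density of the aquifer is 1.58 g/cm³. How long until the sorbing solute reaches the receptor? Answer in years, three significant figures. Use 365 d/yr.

23.7 years

Hydraulic gradient i = (197.02 − 196.49) / 118 = 0.53 / 118 = 0.004492
q = Ki = 45.3 × 0.004492 = 0.2035 m/d
Average linear velocity = 0.2035 / 0.34 = 0.5984 m/d
Retardation R = 1 + ρ_b·K_d/n = 1 + 1.58×3.1/0.34 = 15.41
Contaminant velocity v_c = v/R = 0.5984/15.41 = 0.03884 m/d
t = L/v_c = 336/0.03884 = 8650 d
   = 8650/365 = 23.7 yr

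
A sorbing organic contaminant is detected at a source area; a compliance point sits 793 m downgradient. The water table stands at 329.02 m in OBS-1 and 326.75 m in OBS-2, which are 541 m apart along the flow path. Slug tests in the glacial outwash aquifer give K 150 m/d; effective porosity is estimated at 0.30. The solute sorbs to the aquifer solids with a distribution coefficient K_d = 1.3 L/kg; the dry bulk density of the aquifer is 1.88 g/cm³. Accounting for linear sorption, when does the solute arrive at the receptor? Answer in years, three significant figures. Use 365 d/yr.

Hydraulic gradient i = (329.02 − 326.75) / 541 = 2.27 / 541 = 0.004196
Darcy flux q = K·i = 150 × 0.004196 = 0.6294 m/d
v = Ki/n = 150·0.004196/0.30 = 2.098 m/d
Retardation R = 1 + ρ_b·K_d/n = 1 + 1.88×1.3/0.30 = 9.147
Contaminant velocity v_c = v/R = 2.098/9.147 = 0.2294 m/d
t = L/v_c = 793/0.2294 = 3457 d
   = 3457/365 = 9.47 yr

9.47 years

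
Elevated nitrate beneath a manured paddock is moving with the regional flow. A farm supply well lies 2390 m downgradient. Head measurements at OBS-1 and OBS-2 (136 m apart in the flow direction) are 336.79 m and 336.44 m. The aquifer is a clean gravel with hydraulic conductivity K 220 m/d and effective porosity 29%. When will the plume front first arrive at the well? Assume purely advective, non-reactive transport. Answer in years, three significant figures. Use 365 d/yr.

3.35 years

Hydraulic gradient i = (336.79 − 336.44) / 136 = 0.35 / 136 = 0.002574
Darcy flux q = K·i = 220 × 0.002574 = 0.5662 m/d
v = Ki/n = 220·0.002574/0.29 = 1.952 m/d
t = L / v = 2390 / 1.952 = 1224 d
   = 1224 / 365 = 3.35 yr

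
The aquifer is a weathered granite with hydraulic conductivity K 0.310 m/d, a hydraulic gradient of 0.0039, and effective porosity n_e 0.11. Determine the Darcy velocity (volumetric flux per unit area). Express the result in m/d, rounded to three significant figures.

0.00121 m/d

Darcy flux q = K·i = 0.310 × 0.0039 = 0.001209 m/d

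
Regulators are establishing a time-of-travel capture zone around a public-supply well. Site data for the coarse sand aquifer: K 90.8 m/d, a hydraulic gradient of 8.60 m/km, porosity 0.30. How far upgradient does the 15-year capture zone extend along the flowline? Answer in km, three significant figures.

14.3 km

Darcy flux q = K·i = 90.8 × 0.0086 = 0.7809 m/d
v = Ki/n = 90.8·0.0086/0.30 = 2.603 m/d
T = 15 yr × 365 = 5475 d
L = v × T = 2.603 × 5475 = 14250 m
   = 14.3 km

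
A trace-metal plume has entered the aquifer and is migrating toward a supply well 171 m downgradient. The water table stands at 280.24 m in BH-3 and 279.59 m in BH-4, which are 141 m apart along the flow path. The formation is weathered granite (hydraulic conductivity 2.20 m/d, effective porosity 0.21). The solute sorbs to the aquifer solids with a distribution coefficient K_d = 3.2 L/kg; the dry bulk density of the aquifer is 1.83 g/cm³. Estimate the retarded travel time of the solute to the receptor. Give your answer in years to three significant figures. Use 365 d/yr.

280 years

Hydraulic gradient i = (280.24 − 279.59) / 141 = 0.65 / 141 = 0.004610
Darcy flux q = K·i = 2.20 × 0.004610 = 0.01014 m/d
v_s = q/n_e = 0.01014/0.21 = 0.04829 m/d
Retardation R = 1 + ρ_b·K_d/n = 1 + 1.83×3.2/0.21 = 28.89
Contaminant velocity v_c = v/R = 0.04829/28.89 = 0.001672 m/d
t = L/v_c = 171/0.001672 = 102300 d
   = 102300/365 = 280 yr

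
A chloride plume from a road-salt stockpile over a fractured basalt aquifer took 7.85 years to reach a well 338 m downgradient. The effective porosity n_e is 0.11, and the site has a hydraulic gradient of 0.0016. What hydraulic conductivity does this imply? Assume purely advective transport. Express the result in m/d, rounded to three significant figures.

8.11 m/d

t = 7.85 years = 2865 d
v = L / t = 338 / 2865 = 0.1180 m/d
K = v · n / i = 0.1180 × 0.11 / 0.0016 = 8.11 m/d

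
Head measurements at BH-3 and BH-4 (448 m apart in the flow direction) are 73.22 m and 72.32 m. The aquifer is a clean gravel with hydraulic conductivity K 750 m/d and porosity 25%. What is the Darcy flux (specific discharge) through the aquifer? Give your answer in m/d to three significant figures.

Hydraulic gradient i = (73.22 − 72.32) / 448 = 0.90 / 448 = 0.002009
Specific discharge q = 750 × 0.002009 = 1.507 m/d

1.51 m/d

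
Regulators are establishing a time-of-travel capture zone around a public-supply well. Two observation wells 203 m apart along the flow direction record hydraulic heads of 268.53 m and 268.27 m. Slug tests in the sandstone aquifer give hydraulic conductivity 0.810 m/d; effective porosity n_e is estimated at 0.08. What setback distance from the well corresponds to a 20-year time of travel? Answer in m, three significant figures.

Hydraulic gradient i = (268.53 − 268.27) / 203 = 0.26 / 203 = 0.001281
Specific discharge q = 0.810 × 0.001281 = 0.001037 m/d
Average linear velocity = 0.001037 / 0.08 = 0.01297 m/d
T = 20 yr × 365 = 7300 d
L = v × T = 0.01297 × 7300 = 94.67 m

94.7 m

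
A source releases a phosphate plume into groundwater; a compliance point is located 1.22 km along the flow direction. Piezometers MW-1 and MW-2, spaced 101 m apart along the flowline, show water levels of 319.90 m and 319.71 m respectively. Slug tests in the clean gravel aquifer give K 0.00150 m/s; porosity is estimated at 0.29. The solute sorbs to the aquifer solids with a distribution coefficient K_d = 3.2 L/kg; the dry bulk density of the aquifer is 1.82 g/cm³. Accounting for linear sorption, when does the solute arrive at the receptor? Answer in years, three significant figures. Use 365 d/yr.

83.8 years

Hydraulic gradient i = (319.90 − 319.71) / 101 = 0.19 / 101 = 0.001881
K = 0.00150 m/s × 86400 s/d = 129.6 m/d
Darcy flux q = K·i = 129.6 × 0.001881 = 0.2438 m/d
Average linear velocity = 0.2438 / 0.29 = 0.8407 m/d
Retardation R = 1 + ρ_b·K_d/n = 1 + 1.82×3.2/0.29 = 21.08
Contaminant velocity v_c = v/R = 0.8407/21.08 = 0.03988 m/d
L = 1.22 km = 1220 m
t = L/v_c = 1220/0.03988 = 30590 d
   = 30590/365 = 83.8 yr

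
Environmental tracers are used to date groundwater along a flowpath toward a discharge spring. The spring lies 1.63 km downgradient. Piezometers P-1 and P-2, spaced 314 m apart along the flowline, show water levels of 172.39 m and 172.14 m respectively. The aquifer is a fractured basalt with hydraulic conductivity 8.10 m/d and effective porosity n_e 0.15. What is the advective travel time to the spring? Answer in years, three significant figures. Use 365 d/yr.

104 years

Hydraulic gradient i = (172.39 − 172.14) / 314 = 0.25 / 314 = 7.962e-4
Specific discharge q = 8.10 × 7.962e-4 = 0.006449 m/d
v = Ki/n = 8.10·7.962e-4/0.15 = 0.04299 m/d
L = 1.63 km = 1630 m
t = L / v = 1630 / 0.04299 = 37910 d
   = 37910 / 365 = 104 yr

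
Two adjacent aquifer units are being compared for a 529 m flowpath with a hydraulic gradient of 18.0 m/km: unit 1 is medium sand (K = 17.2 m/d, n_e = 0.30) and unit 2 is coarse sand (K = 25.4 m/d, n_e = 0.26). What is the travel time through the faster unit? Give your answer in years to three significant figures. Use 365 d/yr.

Unit 1 (medium sand): v = 17.2×0.018/0.30 = 1.032 m/d, t = 529/1.032 = 512.6 d
Unit 2 (coarse sand): v = 25.4×0.018/0.26 = 1.758 m/d, t = 529/1.758 = 300.8 d
Faster: 300.8 d / 365 = 0.824 yr

0.824 years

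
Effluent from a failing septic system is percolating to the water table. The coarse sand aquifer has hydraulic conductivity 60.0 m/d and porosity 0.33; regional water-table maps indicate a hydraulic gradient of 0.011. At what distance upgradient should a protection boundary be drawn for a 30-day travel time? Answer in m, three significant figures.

q = Ki = 60.0 × 0.011 = 0.6600 m/d
Average linear velocity = 0.6600 / 0.33 = 2.000 m/d
L = v × T = 2.000 × 30 = 60.00 m

60.0 m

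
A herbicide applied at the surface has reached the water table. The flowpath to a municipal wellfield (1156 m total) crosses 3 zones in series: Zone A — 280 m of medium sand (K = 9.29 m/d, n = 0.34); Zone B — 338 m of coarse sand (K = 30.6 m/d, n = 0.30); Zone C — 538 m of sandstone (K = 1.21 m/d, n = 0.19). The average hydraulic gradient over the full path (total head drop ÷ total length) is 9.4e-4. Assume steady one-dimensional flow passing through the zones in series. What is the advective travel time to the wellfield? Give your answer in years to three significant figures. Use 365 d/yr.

Continuity: the same q passes through each zone, so ΔH = q·Σ(L_j/K_j) — the zones act as resistances in series.
Σ(L/K) = 280/9.29 + 338/30.6 + 538/1.21 = 30.14 + 11.05 + 444.6 = 485.8 d
K_eq = L_total / Σ(L/K) = 1156 / 485.8 = 2.380 m/d
q = K_eq · i = 2.380 × 9.4e-4 = 0.002237 m/d (same in every zone)
Zone A: v = q/n = 0.002237/0.34 = 0.006579 m/d → t_A = 280/0.006579 = 42560 d
Zone B: v = q/n = 0.002237/0.30 = 0.007456 m/d → t_B = 338/0.007456 = 45330 d
Zone C: v = q/n = 0.002237/0.19 = 0.01177 m/d → t_C = 538/0.01177 = 45700 d
Total t = 42560 + 45330 + 45700 = 133600 d
   = 133600 / 365 = 366 yr

366 years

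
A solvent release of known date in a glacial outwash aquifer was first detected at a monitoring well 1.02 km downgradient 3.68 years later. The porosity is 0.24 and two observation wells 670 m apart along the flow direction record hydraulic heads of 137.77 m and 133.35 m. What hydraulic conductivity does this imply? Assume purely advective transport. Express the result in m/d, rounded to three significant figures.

Hydraulic gradient i = (137.77 − 133.35) / 670 = 4.42 / 670 = 0.006597
t = 3.68 years = 1343 d
L = 1.02 km = 1020 m
v = L / t = 1020 / 1343 = 0.7594 m/d
K = v · n / i = 0.7594 × 0.24 / 0.006597 = 27.6 m/d

27.6 m/d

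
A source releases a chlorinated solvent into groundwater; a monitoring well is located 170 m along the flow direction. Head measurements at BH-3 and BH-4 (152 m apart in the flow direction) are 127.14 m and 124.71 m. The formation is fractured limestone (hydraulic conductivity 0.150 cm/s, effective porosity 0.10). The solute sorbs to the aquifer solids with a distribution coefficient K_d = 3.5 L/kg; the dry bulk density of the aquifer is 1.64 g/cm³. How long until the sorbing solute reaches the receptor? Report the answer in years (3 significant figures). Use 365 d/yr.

1.31 years

Hydraulic gradient i = (127.14 − 124.71) / 152 = 2.43 / 152 = 0.01599
K = 0.150 cm/s × 864 = 129.6 m/d
Specific discharge q = 129.6 × 0.01599 = 2.072 m/d
Average linear velocity = 2.072 / 0.10 = 20.72 m/d
Retardation R = 1 + ρ_b·K_d/n = 1 + 1.64×3.5/0.10 = 58.40
Contaminant velocity v_c = v/R = 20.72/58.40 = 0.3548 m/d
t = L/v_c = 170/0.3548 = 479.2 d
   = 479.2/365 = 1.31 yr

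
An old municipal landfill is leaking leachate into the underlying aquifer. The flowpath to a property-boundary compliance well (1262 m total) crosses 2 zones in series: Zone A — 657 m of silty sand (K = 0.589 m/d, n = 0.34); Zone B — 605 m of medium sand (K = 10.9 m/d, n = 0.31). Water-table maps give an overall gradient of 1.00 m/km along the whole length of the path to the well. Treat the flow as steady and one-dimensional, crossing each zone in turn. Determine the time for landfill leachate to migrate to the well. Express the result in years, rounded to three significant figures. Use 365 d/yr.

1040 years

Continuity: the same q passes through each zone, so ΔH = q·Σ(L_j/K_j) — the zones act as resistances in series.
Σ(L/K) = 657/0.589 + 605/10.9 = 1115 + 55.50 = 1171 d
K_eq = L_total / Σ(L/K) = 1262 / 1171 = 1.078 m/d
q = K_eq · i = 1.078 × 0.0010 = 0.001078 m/d (same in every zone)
Zone A: v = q/n = 0.001078/0.34 = 0.003170 m/d → t_A = 657/0.003170 = 207300 d
Zone B: v = q/n = 0.001078/0.31 = 0.003477 m/d → t_B = 605/0.003477 = 174000 d
Total t = 207300 + 174000 = 381300 d
   = 381300 / 365 = 1040 yr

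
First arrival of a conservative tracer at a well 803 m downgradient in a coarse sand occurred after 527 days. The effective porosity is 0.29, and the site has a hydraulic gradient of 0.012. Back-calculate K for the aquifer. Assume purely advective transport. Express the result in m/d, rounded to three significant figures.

36.8 m/d

v = L / t = 803 / 527 = 1.524 m/d
K = v · n / i = 1.524 × 0.29 / 0.012 = 36.8 m/d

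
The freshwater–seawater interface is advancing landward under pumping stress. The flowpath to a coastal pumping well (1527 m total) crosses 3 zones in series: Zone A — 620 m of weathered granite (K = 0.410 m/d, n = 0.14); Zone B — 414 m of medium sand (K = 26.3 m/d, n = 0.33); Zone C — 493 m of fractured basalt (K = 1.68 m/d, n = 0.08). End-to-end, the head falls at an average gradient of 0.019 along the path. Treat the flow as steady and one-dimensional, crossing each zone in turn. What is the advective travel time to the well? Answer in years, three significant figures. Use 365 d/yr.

45.2 years

Continuity: the same q passes through each zone, so ΔH = q·Σ(L_j/K_j) — the zones act as resistances in series.
Σ(L/K) = 620/0.410 + 414/26.3 + 493/1.68 = 1512 + 15.74 + 293.5 = 1821 d
K_eq = L_total / Σ(L/K) = 1527 / 1821 = 0.8384 m/d
q = K_eq · i = 0.8384 × 0.019 = 0.01593 m/d (same in every zone)
Zone A: v = q/n = 0.01593/0.14 = 0.1138 m/d → t_A = 620/0.1138 = 5449 d
Zone B: v = q/n = 0.01593/0.33 = 0.04827 m/d → t_B = 414/0.04827 = 8577 d
Zone C: v = q/n = 0.01593/0.08 = 0.1991 m/d → t_C = 493/0.1991 = 2476 d
Total t = 5449 + 8577 + 2476 = 16500 d
   = 16500 / 365 = 45.2 yr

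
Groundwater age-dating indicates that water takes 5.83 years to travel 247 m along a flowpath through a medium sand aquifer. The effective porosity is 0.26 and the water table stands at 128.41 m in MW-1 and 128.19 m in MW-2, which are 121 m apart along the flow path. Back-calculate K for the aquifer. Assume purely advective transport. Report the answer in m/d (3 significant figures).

Hydraulic gradient i = (128.41 − 128.19) / 121 = 0.22 / 121 = 0.001818
t = 5.83 years = 2128 d
v = L / t = 247 / 2128 = 0.1161 m/d
K = v · n / i = 0.1161 × 0.26 / 0.001818 = 16.6 m/d

16.6 m/d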